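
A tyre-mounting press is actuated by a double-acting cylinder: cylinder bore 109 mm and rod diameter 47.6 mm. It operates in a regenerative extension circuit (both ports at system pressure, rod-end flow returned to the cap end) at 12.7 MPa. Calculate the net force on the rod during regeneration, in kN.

With equal pressure on both faces, forces on the annular region cancel; the net push is pressure × rod cross-section.
Rod cross-section A_rod = π/4 × (47.6 mm)² = 1780 mm^2
F = P × A_rod

F ≈ 22.6 kN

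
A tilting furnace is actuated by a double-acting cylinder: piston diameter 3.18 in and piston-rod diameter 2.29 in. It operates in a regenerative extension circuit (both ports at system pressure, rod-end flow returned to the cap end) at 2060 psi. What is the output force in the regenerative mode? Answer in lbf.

F ≈ 8480 lbf

With equal pressure on both faces, forces on the annular region cancel; the net push is pressure × rod cross-section.
Rod cross-section A_rod = π/4 × (2.29 in)² = 4.119 in^2
F = P × A_rod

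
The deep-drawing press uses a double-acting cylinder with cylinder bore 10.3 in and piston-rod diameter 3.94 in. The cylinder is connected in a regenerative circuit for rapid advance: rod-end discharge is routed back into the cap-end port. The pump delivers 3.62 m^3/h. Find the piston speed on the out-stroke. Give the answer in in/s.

v ≈ 5.03 in/s

In regeneration the rod-end outflow joins the pump flow into the cap end, so the net volume the pump must supply per unit advance equals the rod cross-section area.
Rod cross-section A_rod = π/4 × (3.94 in)² = 12.19 in^2
v = Q_pump / A_rod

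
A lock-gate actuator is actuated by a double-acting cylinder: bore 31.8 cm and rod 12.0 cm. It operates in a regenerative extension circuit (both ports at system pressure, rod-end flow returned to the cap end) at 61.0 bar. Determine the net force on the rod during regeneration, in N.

With equal pressure on both faces, forces on the annular region cancel; the net push is pressure × rod cross-section.
Rod cross-section A_rod = π/4 × (12.0 cm)² = 113.1 cm^2
F = P × A_rod

F ≈ 69000 N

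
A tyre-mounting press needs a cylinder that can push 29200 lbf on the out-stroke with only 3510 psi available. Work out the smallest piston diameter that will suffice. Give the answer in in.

Extension force acts on the full piston face: F = P × (π/4)D².
D = √(4F / (πP)) = √(4 × 29200 lbf / (π × 3510 psi))

D ≈ 3.25 in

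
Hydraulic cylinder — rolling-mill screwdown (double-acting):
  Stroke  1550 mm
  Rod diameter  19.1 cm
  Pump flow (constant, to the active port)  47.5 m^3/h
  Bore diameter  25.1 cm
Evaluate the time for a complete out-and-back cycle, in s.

Cap-side area A_cap = π/4 × (25.1 cm)² = 494.8 cm^2
Rod-side annular area A_ann = π/4 × (25.1² − 19.1²) = 208.3 cm^2
t_ext = A_cap·L/Q = 5.813 s
t_ret = A_ann·L/Q = 2.447 s
t_cycle = t_ext + t_ret

t ≈ 8.26 s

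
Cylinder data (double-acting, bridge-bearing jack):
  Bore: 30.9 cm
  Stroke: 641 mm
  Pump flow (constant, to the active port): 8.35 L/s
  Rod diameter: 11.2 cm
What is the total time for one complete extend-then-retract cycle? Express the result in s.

t ≈ 10.8 s

Cap-side area A_cap = π/4 × (30.9 cm)² = 749.9 cm^2
Rod-side annular area A_ann = π/4 × (30.9² − 11.2²) = 651.4 cm^2
t_ext = A_cap·L/Q = 5.757 s
t_ret = A_ann·L/Q = 5.000 s
t_cycle = t_ext + t_ret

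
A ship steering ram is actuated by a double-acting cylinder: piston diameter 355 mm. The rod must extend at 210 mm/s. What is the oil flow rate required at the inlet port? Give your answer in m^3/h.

Cap-side area A_cap = π/4 × (355 mm)² = 98980 mm^2
Q = A × v

Q ≈ 74.8 m^3/h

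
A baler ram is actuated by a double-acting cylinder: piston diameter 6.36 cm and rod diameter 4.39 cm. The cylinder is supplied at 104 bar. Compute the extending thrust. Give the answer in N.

Cap-side area A_cap = π/4 × (6.36 cm)² = 31.77 cm^2
F = P × A_cap = 104 bar × A_cap

F ≈ 33000 N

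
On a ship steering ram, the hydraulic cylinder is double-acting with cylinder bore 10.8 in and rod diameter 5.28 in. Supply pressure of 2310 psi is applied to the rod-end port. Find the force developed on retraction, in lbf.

F ≈ 1.61e5 lbf

Rod-side annular area A_ann = π/4 × (10.8² − 5.28²) = 69.71 in^2
On retraction the pressure acts on the annular area (bore minus rod).
F = P × A_ann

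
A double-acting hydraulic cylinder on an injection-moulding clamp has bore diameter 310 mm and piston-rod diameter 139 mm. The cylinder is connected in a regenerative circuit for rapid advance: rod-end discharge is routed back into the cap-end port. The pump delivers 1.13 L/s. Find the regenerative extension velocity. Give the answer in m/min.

v ≈ 4.47 m/min

In regeneration the rod-end outflow joins the pump flow into the cap end, so the net volume the pump must supply per unit advance equals the rod cross-section area.
Rod cross-section A_rod = π/4 × (139 mm)² = 15170 mm^2
v = Q_pump / A_rod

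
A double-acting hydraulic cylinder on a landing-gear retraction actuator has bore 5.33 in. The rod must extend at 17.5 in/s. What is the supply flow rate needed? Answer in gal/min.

Cap-side area A_cap = π/4 × (5.33 in)² = 22.31 in^2
Q = A × v

Q ≈ 101 gal/min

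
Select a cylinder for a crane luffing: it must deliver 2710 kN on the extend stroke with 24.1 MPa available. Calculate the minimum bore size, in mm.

D ≈ 378 mm

Extension force acts on the full piston face: F = P × (π/4)D².
D = √(4F / (πP)) = √(4 × 2710 kN / (π × 24.1 MPa))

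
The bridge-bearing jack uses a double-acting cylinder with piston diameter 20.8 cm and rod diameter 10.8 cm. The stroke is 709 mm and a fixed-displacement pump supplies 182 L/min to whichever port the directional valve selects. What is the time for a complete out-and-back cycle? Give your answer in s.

Cap-side area A_cap = π/4 × (20.8 cm)² = 339.8 cm^2
Rod-side annular area A_ann = π/4 × (20.8² − 10.8²) = 248.2 cm^2
t_ext = A_cap·L/Q = 7.942 s
t_ret = A_ann·L/Q = 5.801 s
t_cycle = t_ext + t_ret

t ≈ 13.7 s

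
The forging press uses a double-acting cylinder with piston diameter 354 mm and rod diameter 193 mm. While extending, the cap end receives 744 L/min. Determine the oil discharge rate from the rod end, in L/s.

Q_out ≈ 8.71 L/s

Cap-side area A_cap = π/4 × (354 mm)² = 98420 mm^2
Rod-side annular area A_ann = π/4 × (354² − 193²) = 69170 mm^2
Piston speed v = Q_in/A_cap; rod-end outflow Q_out = v × A_ann = Q_in × A_ann/A_cap.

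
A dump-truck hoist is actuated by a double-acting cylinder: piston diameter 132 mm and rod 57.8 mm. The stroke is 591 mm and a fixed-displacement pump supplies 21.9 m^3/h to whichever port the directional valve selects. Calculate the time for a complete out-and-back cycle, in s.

Cap-side area A_cap = π/4 × (132 mm)² = 13680 mm^2
Rod-side annular area A_ann = π/4 × (132² − 57.8²) = 11060 mm^2
t_ext = A_cap·L/Q = 1.329 s
t_ret = A_ann·L/Q = 1.075 s
t_cycle = t_ext + t_ret

t ≈ 2.40 s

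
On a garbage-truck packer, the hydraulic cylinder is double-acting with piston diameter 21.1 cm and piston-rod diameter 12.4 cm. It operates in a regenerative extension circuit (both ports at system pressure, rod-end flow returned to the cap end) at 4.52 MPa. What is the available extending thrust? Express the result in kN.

With equal pressure on both faces, forces on the annular region cancel; the net push is pressure × rod cross-section.
Rod cross-section A_rod = π/4 × (12.4 cm)² = 120.8 cm^2
F = P × A_rod

F ≈ 54.6 kN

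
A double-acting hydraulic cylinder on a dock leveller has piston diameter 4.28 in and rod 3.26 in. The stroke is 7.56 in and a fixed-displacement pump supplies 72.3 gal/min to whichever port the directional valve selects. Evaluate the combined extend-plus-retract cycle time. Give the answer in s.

Cap-side area A_cap = π/4 × (4.28 in)² = 14.39 in^2
Rod-side annular area A_ann = π/4 × (4.28² − 3.26²) = 6.040 in^2
t_ext = A_cap·L/Q = 0.3908 s
t_ret = A_ann·L/Q = 0.1641 s
t_cycle = t_ext + t_ret

t ≈ 0.555 s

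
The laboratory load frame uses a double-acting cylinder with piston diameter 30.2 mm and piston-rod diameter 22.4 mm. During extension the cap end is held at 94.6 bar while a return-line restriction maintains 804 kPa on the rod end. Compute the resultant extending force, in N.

F ≈ 6520 N

Cap-side area A_cap = π/4 × (30.2 mm)² = 716.3 mm^2
Rod-side annular area A_ann = π/4 × (30.2² − 22.4²) = 322.2 mm^2
Net thrust = P_cap·A_cap − P_rod·A_ann = 6776 N − 259.1 N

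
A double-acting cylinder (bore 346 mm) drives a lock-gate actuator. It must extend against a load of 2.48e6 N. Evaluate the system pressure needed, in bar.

Cap-side area A_cap = π/4 × (346 mm)² = 94020 mm^2
P = F / A = 2.48e6 N / A

P ≈ 264 bar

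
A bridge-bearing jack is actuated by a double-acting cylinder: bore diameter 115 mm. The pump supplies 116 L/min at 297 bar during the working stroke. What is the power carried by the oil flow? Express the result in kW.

W ≈ 57.4 kW

Hydraulic power = P × Q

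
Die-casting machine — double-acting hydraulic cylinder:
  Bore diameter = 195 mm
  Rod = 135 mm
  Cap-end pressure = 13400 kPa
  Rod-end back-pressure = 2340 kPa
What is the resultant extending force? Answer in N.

F ≈ 3.64e5 N

Cap-side area A_cap = π/4 × (195 mm)² = 29860 mm^2
Rod-side annular area A_ann = π/4 × (195² − 135²) = 15550 mm^2
Net thrust = P_cap·A_cap − P_rod·A_ann = 4.002e5 N − 36390 N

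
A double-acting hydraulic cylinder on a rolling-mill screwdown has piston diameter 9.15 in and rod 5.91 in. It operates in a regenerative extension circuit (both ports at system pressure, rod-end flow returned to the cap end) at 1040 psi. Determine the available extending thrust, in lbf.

With equal pressure on both faces, forces on the annular region cancel; the net push is pressure × rod cross-section.
Rod cross-section A_rod = π/4 × (5.91 in)² = 27.43 in^2
F = P × A_rod

F ≈ 28500 lbf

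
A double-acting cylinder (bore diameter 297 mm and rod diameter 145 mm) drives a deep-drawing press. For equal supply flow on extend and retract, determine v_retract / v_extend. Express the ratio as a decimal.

Cap-side area A_cap = π/4 × (297 mm)² = 69280 mm^2
Rod-side annular area A_ann = π/4 × (297² − 145²) = 52770 mm^2
For equal Q, v ∝ 1/A, so v_ret/v_ext = A_cap/A_ann.

v_ret/v_ext ≈ 1.31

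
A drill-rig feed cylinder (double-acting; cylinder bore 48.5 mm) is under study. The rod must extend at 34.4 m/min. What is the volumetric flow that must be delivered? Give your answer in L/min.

Q ≈ 63.6 L/min

Cap-side area A_cap = π/4 × (48.5 mm)² = 1847 mm^2
Q = A × v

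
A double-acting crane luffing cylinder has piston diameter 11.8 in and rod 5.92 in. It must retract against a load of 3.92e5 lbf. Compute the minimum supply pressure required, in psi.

Rod-side annular area A_ann = π/4 × (11.8² − 5.92²) = 81.83 in^2
Retraction: pressure acts on the annular area.
P = F / A = 3.92e5 lbf / A

P ≈ 4790 psi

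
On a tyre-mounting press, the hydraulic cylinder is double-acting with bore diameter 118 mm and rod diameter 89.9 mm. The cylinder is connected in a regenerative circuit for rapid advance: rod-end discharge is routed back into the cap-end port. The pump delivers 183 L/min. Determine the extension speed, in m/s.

v ≈ 0.480 m/s

In regeneration the rod-end outflow joins the pump flow into the cap end, so the net volume the pump must supply per unit advance equals the rod cross-section area.
Rod cross-section A_rod = π/4 × (89.9 mm)² = 6348 mm^2
v = Q_pump / A_rod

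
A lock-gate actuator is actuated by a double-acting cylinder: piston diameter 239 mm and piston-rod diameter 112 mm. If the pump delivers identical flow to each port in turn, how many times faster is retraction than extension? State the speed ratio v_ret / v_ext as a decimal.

v_ret/v_ext ≈ 1.28

Cap-side area A_cap = π/4 × (239 mm)² = 44860 mm^2
Rod-side annular area A_ann = π/4 × (239² − 112²) = 35010 mm^2
For equal Q, v ∝ 1/A, so v_ret/v_ext = A_cap/A_ann.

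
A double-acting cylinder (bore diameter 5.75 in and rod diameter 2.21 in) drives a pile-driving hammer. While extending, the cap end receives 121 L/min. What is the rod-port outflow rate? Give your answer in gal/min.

Cap-side area A_cap = π/4 × (5.75 in)² = 25.97 in^2
Rod-side annular area A_ann = π/4 × (5.75² − 2.21²) = 22.13 in^2
Piston speed v = Q_in/A_cap; rod-end outflow Q_out = v × A_ann = Q_in × A_ann/A_cap.

Q_out ≈ 27.2 gal/min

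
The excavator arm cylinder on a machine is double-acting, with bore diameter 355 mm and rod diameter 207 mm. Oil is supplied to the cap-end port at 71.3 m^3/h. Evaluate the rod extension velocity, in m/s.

v ≈ 0.200 m/s

Cap-side area A_cap = π/4 × (355 mm)² = 98980 mm^2
v = Q / A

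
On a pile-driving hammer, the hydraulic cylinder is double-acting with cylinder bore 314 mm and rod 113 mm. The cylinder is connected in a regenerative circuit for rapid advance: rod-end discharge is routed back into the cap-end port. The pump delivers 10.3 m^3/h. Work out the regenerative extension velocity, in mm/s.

In regeneration the rod-end outflow joins the pump flow into the cap end, so the net volume the pump must supply per unit advance equals the rod cross-section area.
Rod cross-section A_rod = π/4 × (113 mm)² = 10030 mm^2
v = Q_pump / A_rod

v ≈ 285 mm/s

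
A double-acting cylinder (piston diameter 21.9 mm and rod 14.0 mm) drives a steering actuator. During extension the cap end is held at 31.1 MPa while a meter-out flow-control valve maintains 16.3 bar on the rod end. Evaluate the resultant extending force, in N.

F ≈ 11400 N

Cap-side area A_cap = π/4 × (21.9 mm)² = 376.7 mm^2
Rod-side annular area A_ann = π/4 × (21.9² − 14.0²) = 222.7 mm^2
Net thrust = P_cap·A_cap − P_rod·A_ann = 11710 N − 363.1 N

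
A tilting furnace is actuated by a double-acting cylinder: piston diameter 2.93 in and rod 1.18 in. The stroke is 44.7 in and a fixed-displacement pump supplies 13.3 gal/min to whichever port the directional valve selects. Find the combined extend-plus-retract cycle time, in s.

Cap-side area A_cap = π/4 × (2.93 in)² = 6.743 in^2
Rod-side annular area A_ann = π/4 × (2.93² − 1.18²) = 5.649 in^2
t_ext = A_cap·L/Q = 5.886 s
t_ret = A_ann·L/Q = 4.931 s
t_cycle = t_ext + t_ret

t ≈ 10.8 s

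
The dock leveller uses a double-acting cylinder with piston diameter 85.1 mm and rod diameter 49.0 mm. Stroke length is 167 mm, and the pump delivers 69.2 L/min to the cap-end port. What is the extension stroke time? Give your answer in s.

Cap-side area A_cap = π/4 × (85.1 mm)² = 5688 mm^2
Swept volume V = A × L; t = V / Q = A·L / Q

t ≈ 0.824 s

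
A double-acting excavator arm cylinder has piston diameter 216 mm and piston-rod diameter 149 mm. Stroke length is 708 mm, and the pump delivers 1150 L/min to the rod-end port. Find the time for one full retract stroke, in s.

t ≈ 0.709 s

Rod-side annular area A_ann = π/4 × (216² − 149²) = 19210 mm^2
Swept volume V = A × L; t = V / Q = A·L / Q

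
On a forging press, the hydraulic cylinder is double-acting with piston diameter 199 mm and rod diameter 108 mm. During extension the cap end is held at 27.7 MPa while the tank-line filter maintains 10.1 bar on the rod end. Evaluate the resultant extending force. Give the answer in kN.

F ≈ 839 kN

Cap-side area A_cap = π/4 × (199 mm)² = 31100 mm^2
Rod-side annular area A_ann = π/4 × (199² − 108²) = 21940 mm^2
Net thrust = P_cap·A_cap − P_rod·A_ann = 861.5 kN − 22.16 kN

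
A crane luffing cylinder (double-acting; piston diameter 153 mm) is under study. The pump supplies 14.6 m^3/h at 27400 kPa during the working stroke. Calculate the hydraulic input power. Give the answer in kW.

W ≈ 111 kW

Hydraulic power = P × Q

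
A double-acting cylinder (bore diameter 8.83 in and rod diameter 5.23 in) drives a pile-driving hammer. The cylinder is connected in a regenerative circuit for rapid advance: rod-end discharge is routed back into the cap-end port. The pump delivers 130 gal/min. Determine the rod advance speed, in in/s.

v ≈ 23.3 in/s

In regeneration the rod-end outflow joins the pump flow into the cap end, so the net volume the pump must supply per unit advance equals the rod cross-section area.
Rod cross-section A_rod = π/4 × (5.23 in)² = 21.48 in^2
v = Q_pump / A_rod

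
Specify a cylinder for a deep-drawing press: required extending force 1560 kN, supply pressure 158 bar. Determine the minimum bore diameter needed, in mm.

D ≈ 355 mm

Extension force acts on the full piston face: F = P × (π/4)D².
D = √(4F / (πP)) = √(4 × 1560 kN / (π × 158 bar))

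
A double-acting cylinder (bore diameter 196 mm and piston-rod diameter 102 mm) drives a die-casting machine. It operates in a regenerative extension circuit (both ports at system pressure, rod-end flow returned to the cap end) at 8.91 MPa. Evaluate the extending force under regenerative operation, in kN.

With equal pressure on both faces, forces on the annular region cancel; the net push is pressure × rod cross-section.
Rod cross-section A_rod = π/4 × (102 mm)² = 8171 mm^2
F = P × A_rod

F ≈ 72.8 kN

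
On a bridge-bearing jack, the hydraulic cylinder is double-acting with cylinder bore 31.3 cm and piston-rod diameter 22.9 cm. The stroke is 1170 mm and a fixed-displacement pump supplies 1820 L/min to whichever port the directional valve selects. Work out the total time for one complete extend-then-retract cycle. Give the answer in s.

t ≈ 4.35 s

Cap-side area A_cap = π/4 × (31.3 cm)² = 769.4 cm^2
Rod-side annular area A_ann = π/4 × (31.3² − 22.9²) = 357.6 cm^2
t_ext = A_cap·L/Q = 2.968 s
t_ret = A_ann·L/Q = 1.379 s
t_cycle = t_ext + t_ret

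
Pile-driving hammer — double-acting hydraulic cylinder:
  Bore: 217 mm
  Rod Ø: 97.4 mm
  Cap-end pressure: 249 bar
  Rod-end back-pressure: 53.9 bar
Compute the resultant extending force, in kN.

Cap-side area A_cap = π/4 × (217 mm)² = 36980 mm^2
Rod-side annular area A_ann = π/4 × (217² − 97.4²) = 29530 mm^2
Net thrust = P_cap·A_cap − P_rod·A_ann = 920.9 kN − 159.2 kN

F ≈ 762 kN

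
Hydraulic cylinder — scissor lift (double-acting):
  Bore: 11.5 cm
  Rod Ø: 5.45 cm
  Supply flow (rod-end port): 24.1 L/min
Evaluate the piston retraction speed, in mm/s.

v ≈ 49.9 mm/s

Rod-side annular area A_ann = π/4 × (11.5² − 5.45²) = 80.54 cm^2
Flow into the rod-end port fills the annular volume.
v = Q / A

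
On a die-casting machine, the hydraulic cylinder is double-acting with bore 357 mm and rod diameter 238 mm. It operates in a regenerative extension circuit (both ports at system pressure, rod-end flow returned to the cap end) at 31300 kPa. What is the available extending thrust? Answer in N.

With equal pressure on both faces, forces on the annular region cancel; the net push is pressure × rod cross-section.
Rod cross-section A_rod = π/4 × (238 mm)² = 44490 mm^2
F = P × A_rod

F ≈ 1.39e6 N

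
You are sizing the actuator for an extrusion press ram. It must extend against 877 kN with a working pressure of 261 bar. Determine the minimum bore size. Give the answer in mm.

D ≈ 207 mm

Extension force acts on the full piston face: F = P × (π/4)D².
D = √(4F / (πP)) = √(4 × 877 kN / (π × 261 bar))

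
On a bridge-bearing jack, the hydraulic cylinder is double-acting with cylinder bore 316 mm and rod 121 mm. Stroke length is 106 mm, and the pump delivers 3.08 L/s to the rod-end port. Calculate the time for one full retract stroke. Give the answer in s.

t ≈ 2.30 s

Rod-side annular area A_ann = π/4 × (316² − 121²) = 66930 mm^2
Swept volume V = A × L; t = V / Q = A·L / Q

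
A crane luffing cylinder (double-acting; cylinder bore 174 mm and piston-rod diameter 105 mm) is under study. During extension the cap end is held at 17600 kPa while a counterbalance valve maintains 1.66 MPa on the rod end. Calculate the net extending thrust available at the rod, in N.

Cap-side area A_cap = π/4 × (174 mm)² = 23780 mm^2
Rod-side annular area A_ann = π/4 × (174² − 105²) = 15120 mm^2
Net thrust = P_cap·A_cap − P_rod·A_ann = 4.185e5 N − 25100 N

F ≈ 3.93e5 N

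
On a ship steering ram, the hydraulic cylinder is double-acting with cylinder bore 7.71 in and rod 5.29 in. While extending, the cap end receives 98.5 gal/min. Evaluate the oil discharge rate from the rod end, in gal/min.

Q_out ≈ 52.1 gal/min

Cap-side area A_cap = π/4 × (7.71 in)² = 46.69 in^2
Rod-side annular area A_ann = π/4 × (7.71² − 5.29²) = 24.71 in^2
Piston speed v = Q_in/A_cap; rod-end outflow Q_out = v × A_ann = Q_in × A_ann/A_cap.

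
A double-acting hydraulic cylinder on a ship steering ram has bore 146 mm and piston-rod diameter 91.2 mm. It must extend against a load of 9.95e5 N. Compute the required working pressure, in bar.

Cap-side area A_cap = π/4 × (146 mm)² = 16740 mm^2
P = F / A = 9.95e5 N / A

P ≈ 594 bar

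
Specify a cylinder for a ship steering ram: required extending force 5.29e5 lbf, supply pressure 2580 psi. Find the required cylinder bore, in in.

D ≈ 16.2 in

Extension force acts on the full piston face: F = P × (π/4)D².
D = √(4F / (πP)) = √(4 × 5.29e5 lbf / (π × 2580 psi))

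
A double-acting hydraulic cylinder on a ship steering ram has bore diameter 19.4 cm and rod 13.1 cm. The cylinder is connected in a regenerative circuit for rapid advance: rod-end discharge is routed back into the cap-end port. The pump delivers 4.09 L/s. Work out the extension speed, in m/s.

In regeneration the rod-end outflow joins the pump flow into the cap end, so the net volume the pump must supply per unit advance equals the rod cross-section area.
Rod cross-section A_rod = π/4 × (13.1 cm)² = 134.8 cm^2
v = Q_pump / A_rod

v ≈ 0.303 m/s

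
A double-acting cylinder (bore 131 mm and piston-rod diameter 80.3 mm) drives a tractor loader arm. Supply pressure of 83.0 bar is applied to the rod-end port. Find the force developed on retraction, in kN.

Rod-side annular area A_ann = π/4 × (131² − 80.3²) = 8414 mm^2
On retraction the pressure acts on the annular area (bore minus rod).
F = P × A_ann

F ≈ 69.8 kN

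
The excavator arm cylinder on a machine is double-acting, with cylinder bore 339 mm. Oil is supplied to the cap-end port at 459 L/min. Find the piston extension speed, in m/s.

Cap-side area A_cap = π/4 × (339 mm)² = 90260 mm^2
v = Q / A

v ≈ 0.0848 m/s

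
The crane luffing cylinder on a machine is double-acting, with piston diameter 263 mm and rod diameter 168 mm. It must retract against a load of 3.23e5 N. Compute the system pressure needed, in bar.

Rod-side annular area A_ann = π/4 × (263² − 168²) = 32160 mm^2
Retraction: pressure acts on the annular area.
P = F / A = 3.23e5 N / A

P ≈ 100 bar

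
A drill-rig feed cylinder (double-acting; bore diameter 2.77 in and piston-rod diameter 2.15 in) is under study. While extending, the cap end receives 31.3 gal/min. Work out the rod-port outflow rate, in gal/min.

Q_out ≈ 12.4 gal/min

Cap-side area A_cap = π/4 × (2.77 in)² = 6.026 in^2
Rod-side annular area A_ann = π/4 × (2.77² − 2.15²) = 2.396 in^2
Piston speed v = Q_in/A_cap; rod-end outflow Q_out = v × A_ann = Q_in × A_ann/A_cap.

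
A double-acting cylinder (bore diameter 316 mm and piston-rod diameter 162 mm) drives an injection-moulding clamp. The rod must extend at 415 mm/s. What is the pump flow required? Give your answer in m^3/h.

Cap-side area A_cap = π/4 × (316 mm)² = 78430 mm^2
Q = A × v

Q ≈ 117 m^3/h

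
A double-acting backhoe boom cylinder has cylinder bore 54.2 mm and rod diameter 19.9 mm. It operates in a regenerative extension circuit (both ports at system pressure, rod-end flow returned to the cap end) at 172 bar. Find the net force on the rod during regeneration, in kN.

F ≈ 5.35 kN

With equal pressure on both faces, forces on the annular region cancel; the net push is pressure × rod cross-section.
Rod cross-section A_rod = π/4 × (19.9 mm)² = 311.0 mm^2
F = P × A_rod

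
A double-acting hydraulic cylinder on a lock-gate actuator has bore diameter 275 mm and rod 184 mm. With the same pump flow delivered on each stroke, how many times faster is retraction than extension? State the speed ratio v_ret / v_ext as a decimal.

Cap-side area A_cap = π/4 × (275 mm)² = 59400 mm^2
Rod-side annular area A_ann = π/4 × (275² − 184²) = 32810 mm^2
For equal Q, v ∝ 1/A, so v_ret/v_ext = A_cap/A_ann.

v_ret/v_ext ≈ 1.81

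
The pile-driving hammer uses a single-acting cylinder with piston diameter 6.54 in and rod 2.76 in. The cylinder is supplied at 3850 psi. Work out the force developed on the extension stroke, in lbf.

F ≈ 1.29e5 lbf

Cap-side area A_cap = π/4 × (6.54 in)² = 33.59 in^2
F = P × A_cap = 3850 psi × A_cap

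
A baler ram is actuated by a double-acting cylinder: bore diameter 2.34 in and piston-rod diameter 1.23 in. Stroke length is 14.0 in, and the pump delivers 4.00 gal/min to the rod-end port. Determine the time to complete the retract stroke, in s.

t ≈ 2.83 s

Rod-side annular area A_ann = π/4 × (2.34² − 1.23²) = 3.112 in^2
Swept volume V = A × L; t = V / Q = A·L / Q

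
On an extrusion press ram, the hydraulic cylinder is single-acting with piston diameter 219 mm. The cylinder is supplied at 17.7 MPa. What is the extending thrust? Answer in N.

F ≈ 6.67e5 N

Cap-side area A_cap = π/4 × (219 mm)² = 37670 mm^2
F = P × A_cap = 17.7 MPa × A_cap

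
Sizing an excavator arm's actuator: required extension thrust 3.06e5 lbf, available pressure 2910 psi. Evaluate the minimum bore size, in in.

Extension force acts on the full piston face: F = P × (π/4)D².
D = √(4F / (πP)) = √(4 × 3.06e5 lbf / (π × 2910 psi))

D ≈ 11.6 in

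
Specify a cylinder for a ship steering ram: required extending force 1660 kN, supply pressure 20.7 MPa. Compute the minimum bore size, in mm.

D ≈ 320 mm

Extension force acts on the full piston face: F = P × (π/4)D².
D = √(4F / (πP)) = √(4 × 1660 kN / (π × 20.7 MPa))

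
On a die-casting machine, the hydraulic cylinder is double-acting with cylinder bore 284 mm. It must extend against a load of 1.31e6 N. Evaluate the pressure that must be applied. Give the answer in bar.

P ≈ 207 bar

Cap-side area A_cap = π/4 × (284 mm)² = 63350 mm^2
P = F / A = 1.31e6 N / A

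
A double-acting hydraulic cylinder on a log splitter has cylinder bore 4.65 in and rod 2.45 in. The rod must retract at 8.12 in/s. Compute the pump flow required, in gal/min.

Q ≈ 25.9 gal/min

Rod-side annular area A_ann = π/4 × (4.65² − 2.45²) = 12.27 in^2
Q = A × v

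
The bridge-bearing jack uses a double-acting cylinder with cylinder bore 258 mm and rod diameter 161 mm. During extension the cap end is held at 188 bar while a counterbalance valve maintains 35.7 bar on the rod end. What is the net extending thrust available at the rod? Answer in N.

Cap-side area A_cap = π/4 × (258 mm)² = 52280 mm^2
Rod-side annular area A_ann = π/4 × (258² − 161²) = 31920 mm^2
Net thrust = P_cap·A_cap − P_rod·A_ann = 9.828e5 N − 1.140e5 N

F ≈ 8.69e5 N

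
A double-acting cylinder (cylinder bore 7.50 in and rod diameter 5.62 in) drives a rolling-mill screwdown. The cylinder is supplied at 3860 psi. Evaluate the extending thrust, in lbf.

Cap-side area A_cap = π/4 × (7.50 in)² = 44.18 in^2
F = P × A_cap = 3860 psi × A_cap

F ≈ 1.71e5 lbf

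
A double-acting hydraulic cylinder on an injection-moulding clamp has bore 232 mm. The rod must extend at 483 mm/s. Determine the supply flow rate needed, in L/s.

Cap-side area A_cap = π/4 × (232 mm)² = 42270 mm^2
Q = A × v

Q ≈ 20.4 L/s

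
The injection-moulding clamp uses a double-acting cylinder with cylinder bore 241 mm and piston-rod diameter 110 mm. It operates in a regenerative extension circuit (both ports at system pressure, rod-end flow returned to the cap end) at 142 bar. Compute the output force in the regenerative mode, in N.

With equal pressure on both faces, forces on the annular region cancel; the net push is pressure × rod cross-section.
Rod cross-section A_rod = π/4 × (110 mm)² = 9503 mm^2
F = P × A_rod

F ≈ 1.35e5 N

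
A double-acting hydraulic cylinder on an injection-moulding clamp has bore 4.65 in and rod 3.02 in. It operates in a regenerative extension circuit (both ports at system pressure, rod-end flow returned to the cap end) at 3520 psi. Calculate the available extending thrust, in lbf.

With equal pressure on both faces, forces on the annular region cancel; the net push is pressure × rod cross-section.
Rod cross-section A_rod = π/4 × (3.02 in)² = 7.163 in^2
F = P × A_rod

F ≈ 25200 lbf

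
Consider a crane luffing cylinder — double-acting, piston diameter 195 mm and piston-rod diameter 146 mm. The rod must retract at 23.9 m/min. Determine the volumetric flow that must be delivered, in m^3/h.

Rod-side annular area A_ann = π/4 × (195² − 146²) = 13120 mm^2
Q = A × v

Q ≈ 18.8 m^3/h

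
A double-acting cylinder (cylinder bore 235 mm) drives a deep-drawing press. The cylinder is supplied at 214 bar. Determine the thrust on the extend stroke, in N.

Cap-side area A_cap = π/4 × (235 mm)² = 43370 mm^2
F = P × A_cap = 214 bar × A_cap

F ≈ 9.28e5 N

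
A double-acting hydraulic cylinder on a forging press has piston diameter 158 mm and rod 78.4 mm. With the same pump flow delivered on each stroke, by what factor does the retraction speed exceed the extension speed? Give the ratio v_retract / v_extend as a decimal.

v_ret/v_ext ≈ 1.33

Cap-side area A_cap = π/4 × (158 mm)² = 19610 mm^2
Rod-side annular area A_ann = π/4 × (158² − 78.4²) = 14780 mm^2
For equal Q, v ∝ 1/A, so v_ret/v_ext = A_cap/A_ann.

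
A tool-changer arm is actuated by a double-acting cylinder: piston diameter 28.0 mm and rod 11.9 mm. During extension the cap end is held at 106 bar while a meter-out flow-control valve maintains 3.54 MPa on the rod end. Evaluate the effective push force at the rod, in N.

F ≈ 4740 N

Cap-side area A_cap = π/4 × (28.0 mm)² = 615.8 mm^2
Rod-side annular area A_ann = π/4 × (28.0² − 11.9²) = 504.5 mm^2
Net thrust = P_cap·A_cap − P_rod·A_ann = 6527 N − 1786 N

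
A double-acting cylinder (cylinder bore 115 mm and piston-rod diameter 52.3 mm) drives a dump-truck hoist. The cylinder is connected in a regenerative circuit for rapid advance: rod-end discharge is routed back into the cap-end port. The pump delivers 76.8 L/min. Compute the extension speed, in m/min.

v ≈ 35.7 m/min

In regeneration the rod-end outflow joins the pump flow into the cap end, so the net volume the pump must supply per unit advance equals the rod cross-section area.
Rod cross-section A_rod = π/4 × (52.3 mm)² = 2148 mm^2
v = Q_pump / A_rod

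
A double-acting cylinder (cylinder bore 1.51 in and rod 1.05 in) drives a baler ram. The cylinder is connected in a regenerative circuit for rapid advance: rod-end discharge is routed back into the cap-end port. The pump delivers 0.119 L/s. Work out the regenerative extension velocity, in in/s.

In regeneration the rod-end outflow joins the pump flow into the cap end, so the net volume the pump must supply per unit advance equals the rod cross-section area.
Rod cross-section A_rod = π/4 × (1.05 in)² = 0.8659 in^2
v = Q_pump / A_rod

v ≈ 8.39 in/s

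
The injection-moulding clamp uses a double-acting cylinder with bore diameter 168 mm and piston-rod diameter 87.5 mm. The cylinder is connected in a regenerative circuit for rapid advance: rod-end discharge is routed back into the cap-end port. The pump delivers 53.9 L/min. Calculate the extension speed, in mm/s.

In regeneration the rod-end outflow joins the pump flow into the cap end, so the net volume the pump must supply per unit advance equals the rod cross-section area.
Rod cross-section A_rod = π/4 × (87.5 mm)² = 6013 mm^2
v = Q_pump / A_rod

v ≈ 149 mm/s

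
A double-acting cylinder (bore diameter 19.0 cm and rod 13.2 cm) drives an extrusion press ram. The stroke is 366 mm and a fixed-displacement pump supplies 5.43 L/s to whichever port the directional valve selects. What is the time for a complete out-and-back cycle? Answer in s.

Cap-side area A_cap = π/4 × (19.0 cm)² = 283.5 cm^2
Rod-side annular area A_ann = π/4 × (19.0² − 13.2²) = 146.7 cm^2
t_ext = A_cap·L/Q = 1.911 s
t_ret = A_ann·L/Q = 0.9887 s
t_cycle = t_ext + t_ret

t ≈ 2.90 s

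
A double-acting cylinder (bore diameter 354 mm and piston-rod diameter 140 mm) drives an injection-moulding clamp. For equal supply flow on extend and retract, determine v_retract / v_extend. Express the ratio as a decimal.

v_ret/v_ext ≈ 1.19

Cap-side area A_cap = π/4 × (354 mm)² = 98420 mm^2
Rod-side annular area A_ann = π/4 × (354² − 140²) = 83030 mm^2
For equal Q, v ∝ 1/A, so v_ret/v_ext = A_cap/A_ann.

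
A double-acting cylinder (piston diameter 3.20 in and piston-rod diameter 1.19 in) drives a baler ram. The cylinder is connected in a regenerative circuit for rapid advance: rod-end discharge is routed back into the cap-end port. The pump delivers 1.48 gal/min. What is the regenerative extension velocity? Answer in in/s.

v ≈ 5.12 in/s

In regeneration the rod-end outflow joins the pump flow into the cap end, so the net volume the pump must supply per unit advance equals the rod cross-section area.
Rod cross-section A_rod = π/4 × (1.19 in)² = 1.112 in^2
v = Q_pump / A_rod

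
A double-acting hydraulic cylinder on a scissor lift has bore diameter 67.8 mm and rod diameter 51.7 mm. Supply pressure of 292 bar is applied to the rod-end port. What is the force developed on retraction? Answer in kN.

F ≈ 44.1 kN

Rod-side annular area A_ann = π/4 × (67.8² − 51.7²) = 1511 mm^2
On retraction the pressure acts on the annular area (bore minus rod).
F = P × A_ann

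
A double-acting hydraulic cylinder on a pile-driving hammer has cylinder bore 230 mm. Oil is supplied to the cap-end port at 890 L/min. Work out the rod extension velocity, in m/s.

Cap-side area A_cap = π/4 × (230 mm)² = 41550 mm^2
v = Q / A

v ≈ 0.357 m/s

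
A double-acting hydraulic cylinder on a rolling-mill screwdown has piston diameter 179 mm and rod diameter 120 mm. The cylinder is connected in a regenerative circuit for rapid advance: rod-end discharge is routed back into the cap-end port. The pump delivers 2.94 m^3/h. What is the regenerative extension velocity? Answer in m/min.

v ≈ 4.33 m/min

In regeneration the rod-end outflow joins the pump flow into the cap end, so the net volume the pump must supply per unit advance equals the rod cross-section area.
Rod cross-section A_rod = π/4 × (120 mm)² = 11310 mm^2
v = Q_pump / A_rod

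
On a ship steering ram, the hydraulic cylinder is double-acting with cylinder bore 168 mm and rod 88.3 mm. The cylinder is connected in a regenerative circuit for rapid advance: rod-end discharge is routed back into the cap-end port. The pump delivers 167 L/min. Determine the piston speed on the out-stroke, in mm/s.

In regeneration the rod-end outflow joins the pump flow into the cap end, so the net volume the pump must supply per unit advance equals the rod cross-section area.
Rod cross-section A_rod = π/4 × (88.3 mm)² = 6124 mm^2
v = Q_pump / A_rod

v ≈ 455 mm/s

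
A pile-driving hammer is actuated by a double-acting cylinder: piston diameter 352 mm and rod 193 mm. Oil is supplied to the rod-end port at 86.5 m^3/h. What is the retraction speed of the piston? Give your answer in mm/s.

Rod-side annular area A_ann = π/4 × (352² − 193²) = 68060 mm^2
Flow into the rod-end port fills the annular volume.
v = Q / A

v ≈ 353 mm/s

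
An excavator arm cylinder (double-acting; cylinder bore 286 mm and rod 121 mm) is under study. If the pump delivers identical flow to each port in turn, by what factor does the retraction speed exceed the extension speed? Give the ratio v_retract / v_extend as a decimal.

Cap-side area A_cap = π/4 × (286 mm)² = 64240 mm^2
Rod-side annular area A_ann = π/4 × (286² − 121²) = 52740 mm^2
For equal Q, v ∝ 1/A, so v_ret/v_ext = A_cap/A_ann.

v_ret/v_ext ≈ 1.22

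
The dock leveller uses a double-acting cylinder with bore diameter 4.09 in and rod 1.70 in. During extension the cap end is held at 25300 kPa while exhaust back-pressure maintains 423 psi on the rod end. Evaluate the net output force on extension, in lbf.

F ≈ 43600 lbf

Cap-side area A_cap = π/4 × (4.09 in)² = 13.14 in^2
Rod-side annular area A_ann = π/4 × (4.09² − 1.70²) = 10.87 in^2
Net thrust = P_cap·A_cap − P_rod·A_ann = 48210 lbf − 4597 lbf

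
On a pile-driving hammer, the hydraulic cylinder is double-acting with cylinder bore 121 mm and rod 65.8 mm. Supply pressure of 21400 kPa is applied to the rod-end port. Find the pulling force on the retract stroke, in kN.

Rod-side annular area A_ann = π/4 × (121² − 65.8²) = 8099 mm^2
On retraction the pressure acts on the annular area (bore minus rod).
F = P × A_ann

F ≈ 173 kN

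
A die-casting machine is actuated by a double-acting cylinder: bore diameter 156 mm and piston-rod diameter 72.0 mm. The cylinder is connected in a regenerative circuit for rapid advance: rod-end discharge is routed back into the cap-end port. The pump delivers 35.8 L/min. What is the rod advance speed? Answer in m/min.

In regeneration the rod-end outflow joins the pump flow into the cap end, so the net volume the pump must supply per unit advance equals the rod cross-section area.
Rod cross-section A_rod = π/4 × (72.0 mm)² = 4072 mm^2
v = Q_pump / A_rod

v ≈ 8.79 m/min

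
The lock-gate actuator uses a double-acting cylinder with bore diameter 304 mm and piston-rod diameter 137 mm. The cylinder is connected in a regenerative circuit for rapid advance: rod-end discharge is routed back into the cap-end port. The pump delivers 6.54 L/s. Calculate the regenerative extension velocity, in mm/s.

v ≈ 444 mm/s

In regeneration the rod-end outflow joins the pump flow into the cap end, so the net volume the pump must supply per unit advance equals the rod cross-section area.
Rod cross-section A_rod = π/4 × (137 mm)² = 14740 mm^2
v = Q_pump / A_rod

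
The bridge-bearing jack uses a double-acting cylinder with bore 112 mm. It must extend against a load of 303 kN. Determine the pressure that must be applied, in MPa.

Cap-side area A_cap = π/4 × (112 mm)² = 9852 mm^2
P = F / A = 303 kN / A

P ≈ 30.8 MPa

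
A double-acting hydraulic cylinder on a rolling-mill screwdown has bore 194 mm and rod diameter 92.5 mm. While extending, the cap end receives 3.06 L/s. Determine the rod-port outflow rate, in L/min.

Q_out ≈ 142 L/min

Cap-side area A_cap = π/4 × (194 mm)² = 29560 mm^2
Rod-side annular area A_ann = π/4 × (194² − 92.5²) = 22840 mm^2
Piston speed v = Q_in/A_cap; rod-end outflow Q_out = v × A_ann = Q_in × A_ann/A_cap.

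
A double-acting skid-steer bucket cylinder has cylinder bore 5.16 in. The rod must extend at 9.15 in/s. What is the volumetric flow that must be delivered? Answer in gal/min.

Cap-side area A_cap = π/4 × (5.16 in)² = 20.91 in^2
Q = A × v

Q ≈ 49.7 gal/min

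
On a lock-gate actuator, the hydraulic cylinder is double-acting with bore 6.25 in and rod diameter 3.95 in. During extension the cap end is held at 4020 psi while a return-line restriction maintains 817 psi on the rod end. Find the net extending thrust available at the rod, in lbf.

Cap-side area A_cap = π/4 × (6.25 in)² = 30.68 in^2
Rod-side annular area A_ann = π/4 × (6.25² − 3.95²) = 18.43 in^2
Net thrust = P_cap·A_cap − P_rod·A_ann = 1.233e5 lbf − 15050 lbf

F ≈ 1.08e5 lbf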